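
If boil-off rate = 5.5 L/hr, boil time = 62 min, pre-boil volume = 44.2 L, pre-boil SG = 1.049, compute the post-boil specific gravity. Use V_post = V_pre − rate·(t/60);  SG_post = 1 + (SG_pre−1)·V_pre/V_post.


V_post = 44.2 − 5.5·(62/60) = 38.5167
SG_post = 1 + (1.049 − 1)·44.2/38.5167

1.0562


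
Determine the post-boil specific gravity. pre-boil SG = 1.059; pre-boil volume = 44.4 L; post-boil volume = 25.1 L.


SG_post = 1 + (SG_pre − 1)·V_pre/V_post
pts_pre = (1.059 − 1)·1000 = 59.0000
pts_post = 59.0000·44.4/25.1 = 104.3665
SG_post = 1 + 104.3665/1000

1.1044


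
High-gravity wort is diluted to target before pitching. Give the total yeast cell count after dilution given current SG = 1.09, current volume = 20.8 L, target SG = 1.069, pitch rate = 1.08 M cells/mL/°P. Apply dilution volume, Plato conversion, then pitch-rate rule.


V_w = V·((SG_c−1)/(SG_t−1)−1);  °P = 259 − 259/SG_t;  cells = rate·(V+V_w)·°P
V_w = 20.8·((1.09−1)/(1.069−1)−1) = 6.3304
V_final = 20.8 + 6.3304 = 27.1304
°P = 259 − 259/1.069 = 16.7175
cells = 1.08·27.1304·16.7175

489.8371 billion cells


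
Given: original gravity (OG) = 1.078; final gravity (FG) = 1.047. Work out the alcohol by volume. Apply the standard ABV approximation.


ABV = (OG − FG) · 131.25
ABV = (1.078 − 1.047) · 131.25

4.0688 % ABV


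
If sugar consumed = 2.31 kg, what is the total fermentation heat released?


Q = m_sugar · 590 kJ/kg
Q = 2.31 · 590

1362.9000 kJ


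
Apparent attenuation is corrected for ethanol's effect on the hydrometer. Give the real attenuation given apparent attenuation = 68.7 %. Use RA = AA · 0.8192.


RA = 68.7 · 0.8192

56.2790 %


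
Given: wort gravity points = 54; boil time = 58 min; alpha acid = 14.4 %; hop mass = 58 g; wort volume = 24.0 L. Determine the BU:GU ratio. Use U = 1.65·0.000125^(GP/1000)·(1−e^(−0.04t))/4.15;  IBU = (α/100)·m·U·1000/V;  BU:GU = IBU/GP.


U = 1.65·0.000125^(54/1000)·(1−e^(−0.04·58))/4.15 = 0.2207
IBU = (14.4/100)·58·0.2207·1000/24.0 = 76.7932
BU:GU = 76.7932/54

1.4221


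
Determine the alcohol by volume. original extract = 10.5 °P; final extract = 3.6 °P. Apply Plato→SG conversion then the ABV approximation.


SG = 259/(259 − P);  ABV = (OG − FG)·131.25
OG = 259/(259 − 10.5) = 1.0423
FG = 259/(259 − 3.6) = 1.0141
ABV = (1.0423 − 1.0141)·131.25

3.6957 % ABV


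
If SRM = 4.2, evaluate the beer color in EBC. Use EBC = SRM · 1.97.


EBC = 4.2 · 1.97

8.2740 EBC


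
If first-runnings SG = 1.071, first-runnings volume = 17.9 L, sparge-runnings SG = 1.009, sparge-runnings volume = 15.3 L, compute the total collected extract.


total = Σ (SG_i − 1)·1000·V_i
first = (1.071 − 1)·1000·17.9 = 1270.9000
sparge = (1.009 − 1)·1000·15.3 = 137.7000
total = 1270.9000 + 137.7000

1408.6000 gravity·L


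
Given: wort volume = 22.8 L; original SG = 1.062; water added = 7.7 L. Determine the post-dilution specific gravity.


SG_new = 1 + (SG_old − 1)·V_old/(V_old + V_water)
pts = (1.062 − 1)·1000·22.8/(22.8 + 7.7) = 46.3475
SG_new = 1 + 46.3475/1000

1.0463


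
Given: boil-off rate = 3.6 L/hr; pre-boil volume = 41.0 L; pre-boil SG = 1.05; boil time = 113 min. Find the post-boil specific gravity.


V_post = V_pre − rate·(t/60);  SG_post = 1 + (SG_pre−1)·V_pre/V_post
V_post = 41.0 − 3.6·(113/60) = 34.2200
SG_post = 1 + (1.05 − 1)·41.0/34.2200

1.0599


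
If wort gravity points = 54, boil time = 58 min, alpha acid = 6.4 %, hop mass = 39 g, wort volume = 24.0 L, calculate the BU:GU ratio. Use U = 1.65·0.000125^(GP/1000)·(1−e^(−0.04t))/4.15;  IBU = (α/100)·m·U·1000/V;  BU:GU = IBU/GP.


U = 1.65·0.000125^(54/1000)·(1−e^(−0.04·58))/4.15 = 0.2207
IBU = (6.4/100)·39·0.2207·1000/24.0 = 22.9497
BU:GU = 22.9497/54

0.4250


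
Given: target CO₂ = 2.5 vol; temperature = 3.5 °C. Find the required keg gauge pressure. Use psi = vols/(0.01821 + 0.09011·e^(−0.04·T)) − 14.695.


psi = 2.5/(0.01821 + 0.09011·e^(−0.04·3.5)) − 14.695

11.1989 psi


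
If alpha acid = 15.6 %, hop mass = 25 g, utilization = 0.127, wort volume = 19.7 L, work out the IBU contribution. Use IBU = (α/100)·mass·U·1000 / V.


IBU = (15.6/100)·25·0.127·1000 / 19.7

25.1421 IBU


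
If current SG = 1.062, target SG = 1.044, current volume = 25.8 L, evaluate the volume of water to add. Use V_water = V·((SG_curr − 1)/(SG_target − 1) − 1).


V_water = 25.8·((1.062 − 1)/(1.044 − 1) − 1)

10.5545 L


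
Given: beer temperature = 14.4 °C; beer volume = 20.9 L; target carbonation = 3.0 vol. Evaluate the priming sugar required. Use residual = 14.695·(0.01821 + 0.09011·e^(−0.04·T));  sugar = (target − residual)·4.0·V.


residual = 14.695·(0.01821 + 0.09011·e^(−0.04·14.4)) = 1.0120
sugar = (3.0 − 1.0120)·4.0·20.9

166.1996 g


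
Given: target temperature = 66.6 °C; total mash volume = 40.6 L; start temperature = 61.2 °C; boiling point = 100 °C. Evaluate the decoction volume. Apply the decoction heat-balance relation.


V_dec = V_total·(T_target − T_start)/(T_boil − T_start)
V_dec = 40.6·(66.6 − 61.2)/(100 − 61.2)

5.6505 L


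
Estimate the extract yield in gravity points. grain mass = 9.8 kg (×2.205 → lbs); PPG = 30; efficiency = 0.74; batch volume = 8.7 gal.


points = lbs × PPG × eff / vol
lbs = 9.8 × 2.205 = 21.6090
points = 21.6090 × 30 × 0.74 / 8.7

55.1402 points


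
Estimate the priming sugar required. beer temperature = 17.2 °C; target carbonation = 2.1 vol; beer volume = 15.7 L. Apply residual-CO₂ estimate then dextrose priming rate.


residual = 14.695·(0.01821 + 0.09011·e^(−0.04·T));  sugar = (target − residual)·4.0·V
residual = 14.695·(0.01821 + 0.09011·e^(−0.04·17.2)) = 0.9331
sugar = (2.1 − 0.9331)·4.0·15.7

73.2816 g


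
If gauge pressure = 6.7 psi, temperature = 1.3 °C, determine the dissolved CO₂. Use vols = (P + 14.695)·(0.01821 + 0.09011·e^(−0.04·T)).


vols = (6.7 + 14.695)·(0.01821 + 0.09011·e^(−0.04·1.3))

2.2198 volumes


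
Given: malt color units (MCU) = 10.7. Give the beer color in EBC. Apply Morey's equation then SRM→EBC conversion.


SRM = 1.4922·MCU^0.6859;  EBC = SRM·1.97
SRM = 1.4922·10.7^0.6859 = 7.5837
EBC = 7.5837·1.97

14.9399 EBC


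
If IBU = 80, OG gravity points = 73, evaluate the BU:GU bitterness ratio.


BU:GU = IBU / OG_points
BU:GU = 80 / 73

1.0959


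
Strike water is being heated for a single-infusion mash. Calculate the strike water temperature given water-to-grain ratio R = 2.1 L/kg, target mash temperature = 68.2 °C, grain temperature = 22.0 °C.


T_strike = (0.41/R)·(T_mash − T_grain) + T_mash
T_strike = (0.41/2.1)·(68.2 − 22.0) + 68.2

77.2200 °C


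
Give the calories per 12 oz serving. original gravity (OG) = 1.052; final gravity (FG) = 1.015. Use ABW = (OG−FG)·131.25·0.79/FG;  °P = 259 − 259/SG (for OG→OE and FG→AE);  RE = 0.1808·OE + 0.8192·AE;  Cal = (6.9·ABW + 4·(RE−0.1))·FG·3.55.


ABW = (1.052 − 1.015)·131.25·0.79/1.015 = 3.7797
OE = 259 − 259/1.052 = 12.8023 °P
AE = 259 − 259/1.015 = 3.8276 °P
RE = 0.1808·12.8023 + 0.8192·3.8276 = 5.4502 °P
Cal = (6.9·3.7797 + 4·(5.4502−0.1))·1.015·3.55

171.0861 kcal


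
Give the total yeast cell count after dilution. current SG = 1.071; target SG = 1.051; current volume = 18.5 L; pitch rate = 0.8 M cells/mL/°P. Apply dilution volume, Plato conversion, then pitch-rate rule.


V_w = V·((SG_c−1)/(SG_t−1)−1);  °P = 259 − 259/SG_t;  cells = rate·(V+V_w)·°P
V_w = 18.5·((1.071−1)/(1.051−1)−1) = 7.2549
V_final = 18.5 + 7.2549 = 25.7549
°P = 259 − 259/1.051 = 12.5680
cells = 0.8·25.7549·12.5680

258.9507 billion cells


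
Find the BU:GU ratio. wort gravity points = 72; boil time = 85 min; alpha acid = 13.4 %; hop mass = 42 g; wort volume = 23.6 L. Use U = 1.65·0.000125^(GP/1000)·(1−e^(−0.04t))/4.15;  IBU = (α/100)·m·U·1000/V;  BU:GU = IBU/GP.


U = 1.65·0.000125^(72/1000)·(1−e^(−0.04·85))/4.15 = 0.2012
IBU = (13.4/100)·42·0.2012·1000/23.6 = 47.9860
BU:GU = 47.9860/72

0.6665


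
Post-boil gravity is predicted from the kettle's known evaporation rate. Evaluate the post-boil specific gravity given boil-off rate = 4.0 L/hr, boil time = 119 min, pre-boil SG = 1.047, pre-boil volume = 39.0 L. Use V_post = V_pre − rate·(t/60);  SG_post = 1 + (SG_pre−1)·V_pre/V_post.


V_post = 39.0 − 4.0·(119/60) = 31.0667
SG_post = 1 + (1.047 − 1)·39.0/31.0667

1.0590


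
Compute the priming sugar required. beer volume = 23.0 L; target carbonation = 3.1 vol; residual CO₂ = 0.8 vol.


sugar = (target − residual)·4.0·V
sugar = (3.1 − 0.8)·4.0·23.0

211.6000 g


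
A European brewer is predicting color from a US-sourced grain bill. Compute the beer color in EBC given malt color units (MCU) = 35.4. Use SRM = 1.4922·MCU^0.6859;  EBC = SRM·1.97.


SRM = 1.4922·35.4^0.6859 = 17.2301
EBC = 17.2301·1.97

33.9433 EBC


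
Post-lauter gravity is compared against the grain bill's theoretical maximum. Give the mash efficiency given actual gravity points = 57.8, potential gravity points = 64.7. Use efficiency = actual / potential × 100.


efficiency = 57.8 / 64.7 × 100

89.3354 %


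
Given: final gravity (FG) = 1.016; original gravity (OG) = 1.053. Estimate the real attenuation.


AA = (OG−FG)/(OG−1)·100;  RA = AA·0.8192
AA = (1.053 − 1.016)/(1.053 − 1)·100 = 69.8113
RA = 69.8113·0.8192

57.1894 %


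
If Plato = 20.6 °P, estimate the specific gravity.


SG = 259/(259 − P)
SG = 259/(259 − 20.6)

1.0864


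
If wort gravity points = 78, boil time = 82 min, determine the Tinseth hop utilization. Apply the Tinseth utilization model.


U = 1.65·0.000125^(GP/1000) · (1 − e^(−0.04·t))/4.15
bigness = 1.65·0.000125^(78/1000) = 0.8185
boil_factor = (1 − e^(−0.04·82))/4.15 = 0.2319
U = 0.8185 · 0.2319

0.1898


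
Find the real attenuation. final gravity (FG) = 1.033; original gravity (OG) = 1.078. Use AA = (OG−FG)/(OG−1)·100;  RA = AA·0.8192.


AA = (1.078 − 1.033)/(1.078 − 1)·100 = 57.6923
RA = 57.6923·0.8192

47.2615 %


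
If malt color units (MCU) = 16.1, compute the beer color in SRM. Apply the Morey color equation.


SRM = 1.4922 · MCU^0.6859
SRM = 1.4922 · 16.1^0.6859

10.0367 SRM


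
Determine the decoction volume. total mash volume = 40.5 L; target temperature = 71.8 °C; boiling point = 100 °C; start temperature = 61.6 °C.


V_dec = V_total·(T_target − T_start)/(T_boil − T_start)
V_dec = 40.5·(71.8 − 61.6)/(100 − 61.6)

10.7578 L


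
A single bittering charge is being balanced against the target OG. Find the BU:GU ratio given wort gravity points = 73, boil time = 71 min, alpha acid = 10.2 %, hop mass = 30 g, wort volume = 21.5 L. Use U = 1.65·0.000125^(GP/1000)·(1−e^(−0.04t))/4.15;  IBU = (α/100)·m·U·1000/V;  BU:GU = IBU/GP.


U = 1.65·0.000125^(73/1000)·(1−e^(−0.04·71))/4.15 = 0.1943
IBU = (10.2/100)·30·0.1943·1000/21.5 = 27.6470
BU:GU = 27.6470/73

0.3787


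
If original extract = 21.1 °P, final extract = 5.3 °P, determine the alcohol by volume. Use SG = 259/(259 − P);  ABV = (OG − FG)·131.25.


OG = 259/(259 − 21.1) = 1.0887
FG = 259/(259 − 5.3) = 1.0209
ABV = (1.0887 − 1.0209)·131.25

8.8990 % ABV


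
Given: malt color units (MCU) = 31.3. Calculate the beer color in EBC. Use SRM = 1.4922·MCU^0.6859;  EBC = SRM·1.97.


SRM = 1.4922·31.3^0.6859 = 15.8351
EBC = 15.8351·1.97

31.1952 EBC


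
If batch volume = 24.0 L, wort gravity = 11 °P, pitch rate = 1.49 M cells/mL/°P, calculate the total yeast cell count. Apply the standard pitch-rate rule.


cells (billions) = rate · V_L · °P
cells = 1.49 · 24.0 · 11

393.3600 billion cells


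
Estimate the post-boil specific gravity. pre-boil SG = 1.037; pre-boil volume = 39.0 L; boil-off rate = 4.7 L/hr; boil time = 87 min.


V_post = V_pre − rate·(t/60);  SG_post = 1 + (SG_pre−1)·V_pre/V_post
V_post = 39.0 − 4.7·(87/60) = 32.1850
SG_post = 1 + (1.037 − 1)·39.0/32.1850

1.0448


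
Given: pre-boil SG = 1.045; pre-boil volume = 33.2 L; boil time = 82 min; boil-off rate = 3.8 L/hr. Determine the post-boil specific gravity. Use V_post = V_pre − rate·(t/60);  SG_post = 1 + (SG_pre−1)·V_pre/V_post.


V_post = 33.2 − 3.8·(82/60) = 28.0067
SG_post = 1 + (1.045 − 1)·33.2/28.0067

1.0533


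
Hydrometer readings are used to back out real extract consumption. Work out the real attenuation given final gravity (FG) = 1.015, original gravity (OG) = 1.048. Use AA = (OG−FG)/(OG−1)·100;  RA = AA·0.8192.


AA = (1.048 − 1.015)/(1.048 − 1)·100 = 68.7500
RA = 68.7500·0.8192

56.3200 %


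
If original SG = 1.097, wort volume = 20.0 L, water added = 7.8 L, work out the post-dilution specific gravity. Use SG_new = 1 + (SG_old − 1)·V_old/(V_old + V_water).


pts = (1.097 − 1)·1000·20.0/(20.0 + 7.8) = 69.7842
SG_new = 1 + 69.7842/1000

1.0698


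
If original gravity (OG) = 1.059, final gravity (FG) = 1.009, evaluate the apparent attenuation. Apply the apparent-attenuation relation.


AA = (OG − FG)/(OG − 1) · 100
AA = (1.059 − 1.009)/(1.059 − 1) · 100

84.7458 %


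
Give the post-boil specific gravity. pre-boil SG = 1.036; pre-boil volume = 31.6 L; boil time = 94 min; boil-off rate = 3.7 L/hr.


V_post = V_pre − rate·(t/60);  SG_post = 1 + (SG_pre−1)·V_pre/V_post
V_post = 31.6 − 3.7·(94/60) = 25.8033
SG_post = 1 + (1.036 − 1)·31.6/25.8033

1.0441


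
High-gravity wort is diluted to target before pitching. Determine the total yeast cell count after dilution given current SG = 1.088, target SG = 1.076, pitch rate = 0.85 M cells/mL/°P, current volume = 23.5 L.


V_w = V·((SG_c−1)/(SG_t−1)−1);  °P = 259 − 259/SG_t;  cells = rate·(V+V_w)·°P
V_w = 23.5·((1.088−1)/(1.076−1)−1) = 3.7105
V_final = 23.5 + 3.7105 = 27.2105
°P = 259 − 259/1.076 = 18.2937
cells = 0.85·27.2105·18.2937

423.1136 billion cells


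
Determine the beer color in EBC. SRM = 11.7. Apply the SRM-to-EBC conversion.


EBC = SRM · 1.97
EBC = 11.7 · 1.97

23.0490 EBC


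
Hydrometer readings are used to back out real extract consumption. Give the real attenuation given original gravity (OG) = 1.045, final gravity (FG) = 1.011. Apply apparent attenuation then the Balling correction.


AA = (OG−FG)/(OG−1)·100;  RA = AA·0.8192
AA = (1.045 − 1.011)/(1.045 − 1)·100 = 75.5556
RA = 75.5556·0.8192

61.8951 %


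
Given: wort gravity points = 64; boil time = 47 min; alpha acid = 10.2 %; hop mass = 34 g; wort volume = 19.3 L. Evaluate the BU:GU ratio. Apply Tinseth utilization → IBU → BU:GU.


U = 1.65·0.000125^(GP/1000)·(1−e^(−0.04t))/4.15;  IBU = (α/100)·m·U·1000/V;  BU:GU = IBU/GP
U = 1.65·0.000125^(64/1000)·(1−e^(−0.04·47))/4.15 = 0.1896
IBU = (10.2/100)·34·0.1896·1000/19.3 = 34.0607
BU:GU = 34.0607/64

0.5322


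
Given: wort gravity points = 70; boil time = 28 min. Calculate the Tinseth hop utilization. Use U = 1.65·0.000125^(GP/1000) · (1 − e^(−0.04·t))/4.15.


bigness = 1.65·0.000125^(70/1000) = 0.8796
boil_factor = (1 − e^(−0.04·28))/4.15 = 0.1623
U = 0.8796 · 0.1623

0.1428


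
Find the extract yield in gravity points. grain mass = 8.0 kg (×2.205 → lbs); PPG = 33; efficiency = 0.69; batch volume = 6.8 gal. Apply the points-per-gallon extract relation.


points = lbs × PPG × eff / vol
lbs = 8.0 × 2.205 = 17.6400
points = 17.6400 × 33 × 0.69 / 6.8

59.0681 points


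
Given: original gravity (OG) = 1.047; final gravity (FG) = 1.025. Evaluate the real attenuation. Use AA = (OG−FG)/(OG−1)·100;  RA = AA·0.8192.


AA = (1.047 − 1.025)/(1.047 − 1)·100 = 46.8085
RA = 46.8085·0.8192

38.3455 %


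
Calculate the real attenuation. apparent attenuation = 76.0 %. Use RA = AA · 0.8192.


RA = 76.0 · 0.8192

62.2592 %


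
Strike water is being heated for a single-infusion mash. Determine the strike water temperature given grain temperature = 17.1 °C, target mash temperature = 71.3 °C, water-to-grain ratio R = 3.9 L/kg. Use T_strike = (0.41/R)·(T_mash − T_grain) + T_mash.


T_strike = (0.41/3.9)·(71.3 − 17.1) + 71.3

76.9979 °C


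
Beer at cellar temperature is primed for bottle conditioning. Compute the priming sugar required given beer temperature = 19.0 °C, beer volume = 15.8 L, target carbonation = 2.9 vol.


residual = 14.695·(0.01821 + 0.09011·e^(−0.04·T));  sugar = (target − residual)·4.0·V
residual = 14.695·(0.01821 + 0.09011·e^(−0.04·19.0)) = 0.8869
sugar = (2.9 − 0.8869)·4.0·15.8

127.2302 g


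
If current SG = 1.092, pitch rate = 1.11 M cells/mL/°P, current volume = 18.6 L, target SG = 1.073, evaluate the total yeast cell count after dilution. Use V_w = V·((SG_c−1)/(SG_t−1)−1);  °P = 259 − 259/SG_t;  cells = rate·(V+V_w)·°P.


V_w = 18.6·((1.092−1)/(1.073−1)−1) = 4.8411
V_final = 18.6 + 4.8411 = 23.4411
°P = 259 − 259/1.073 = 17.6207
cells = 1.11·23.4411·17.6207

458.4836 billion cells


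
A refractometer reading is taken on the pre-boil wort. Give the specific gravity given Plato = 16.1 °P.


SG = 259/(259 − P)
SG = 259/(259 − 16.1)

1.0663


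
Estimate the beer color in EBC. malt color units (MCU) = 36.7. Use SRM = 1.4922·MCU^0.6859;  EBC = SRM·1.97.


SRM = 1.4922·36.7^0.6859 = 17.6617
EBC = 17.6617·1.97

34.7935 EBC


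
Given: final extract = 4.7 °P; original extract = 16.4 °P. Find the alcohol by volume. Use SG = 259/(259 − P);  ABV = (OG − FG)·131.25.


OG = 259/(259 − 16.4) = 1.0676
FG = 259/(259 − 4.7) = 1.0185
ABV = (1.0676 − 1.0185)·131.25

6.4469 % ABV


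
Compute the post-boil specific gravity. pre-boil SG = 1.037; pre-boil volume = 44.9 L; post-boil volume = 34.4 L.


SG_post = 1 + (SG_pre − 1)·V_pre/V_post
pts_pre = (1.037 − 1)·1000 = 37.0000
pts_post = 37.0000·44.9/34.4 = 48.2936
SG_post = 1 + 48.2936/1000

1.0483


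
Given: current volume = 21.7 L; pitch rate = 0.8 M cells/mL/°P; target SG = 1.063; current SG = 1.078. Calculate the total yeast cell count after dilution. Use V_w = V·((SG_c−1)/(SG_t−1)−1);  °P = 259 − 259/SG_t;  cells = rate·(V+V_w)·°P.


V_w = 21.7·((1.078−1)/(1.063−1)−1) = 5.1667
V_final = 21.7 + 5.1667 = 26.8667
°P = 259 − 259/1.063 = 15.3500
cells = 0.8·26.8667·15.3500

329.9217 billion cells


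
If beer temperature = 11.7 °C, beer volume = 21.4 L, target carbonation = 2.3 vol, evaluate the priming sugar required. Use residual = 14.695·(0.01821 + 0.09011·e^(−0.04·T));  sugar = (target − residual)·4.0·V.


residual = 14.695·(0.01821 + 0.09011·e^(−0.04·11.7)) = 1.0969
sugar = (2.3 − 1.0969)·4.0·21.4

102.9888 g


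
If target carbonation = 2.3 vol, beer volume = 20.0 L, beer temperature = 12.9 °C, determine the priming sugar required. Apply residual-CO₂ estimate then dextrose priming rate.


residual = 14.695·(0.01821 + 0.09011·e^(−0.04·T));  sugar = (target − residual)·4.0·V
residual = 14.695·(0.01821 + 0.09011·e^(−0.04·12.9)) = 1.0580
sugar = (2.3 − 1.0580)·4.0·20.0

99.3604 g


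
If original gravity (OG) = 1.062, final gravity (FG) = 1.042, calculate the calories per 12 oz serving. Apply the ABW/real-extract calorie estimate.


ABW = (OG−FG)·131.25·0.79/FG;  °P = 259 − 259/SG (for OG→OE and FG→AE);  RE = 0.1808·OE + 0.8192·AE;  Cal = (6.9·ABW + 4·(RE−0.1))·FG·3.55
ABW = (1.062 − 1.042)·131.25·0.79/1.042 = 1.9902
OE = 259 − 259/1.062 = 15.1205 °P
AE = 259 − 259/1.042 = 10.4395 °P
RE = 0.1808·15.1205 + 0.8192·10.4395 = 11.2859 °P
Cal = (6.9·1.9902 + 4·(11.2859−0.1))·1.042·3.55

216.3070 kcal


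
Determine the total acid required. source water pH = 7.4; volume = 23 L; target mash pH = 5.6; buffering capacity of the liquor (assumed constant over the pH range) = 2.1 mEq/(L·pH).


acid = buffering capacity · (pH_source − pH_target) · V
acid = 2.1 · (7.4 − 5.6) · 23

86.9400 mEq


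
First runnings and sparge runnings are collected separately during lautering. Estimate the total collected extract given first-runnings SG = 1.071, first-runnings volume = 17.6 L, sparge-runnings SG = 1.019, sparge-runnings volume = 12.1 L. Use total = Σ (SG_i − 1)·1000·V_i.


first = (1.071 − 1)·1000·17.6 = 1249.6000
sparge = (1.019 − 1)·1000·12.1 = 229.9000
total = 1249.6000 + 229.9000

1479.5000 gravity·L


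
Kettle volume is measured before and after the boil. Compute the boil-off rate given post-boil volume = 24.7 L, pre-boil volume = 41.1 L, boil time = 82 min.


rate = (V_pre − V_post) / (t_min/60)
rate = (41.1 − 24.7) / (82/60)

12.0000 L/hr


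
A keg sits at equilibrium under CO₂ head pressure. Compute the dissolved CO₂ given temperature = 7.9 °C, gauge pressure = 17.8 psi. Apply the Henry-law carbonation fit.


vols = (P + 14.695)·(0.01821 + 0.09011·e^(−0.04·T))
vols = (17.8 + 14.695)·(0.01821 + 0.09011·e^(−0.04·7.9))

2.7265 volumes


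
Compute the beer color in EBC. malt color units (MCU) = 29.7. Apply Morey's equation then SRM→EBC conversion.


SRM = 1.4922·MCU^0.6859;  EBC = SRM·1.97
SRM = 1.4922·29.7^0.6859 = 15.2753
EBC = 15.2753·1.97

30.0924 EBC


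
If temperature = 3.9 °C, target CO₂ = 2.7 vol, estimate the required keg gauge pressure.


psi = vols/(0.01821 + 0.09011·e^(−0.04·T)) − 14.695
psi = 2.7/(0.01821 + 0.09011·e^(−0.04·3.9)) − 14.695

13.6353 psi


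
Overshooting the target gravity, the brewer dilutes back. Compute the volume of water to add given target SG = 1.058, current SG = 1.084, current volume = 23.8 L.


V_water = V·((SG_curr − 1)/(SG_target − 1) − 1)
V_water = 23.8·((1.084 − 1)/(1.058 − 1) − 1)

10.6690 L


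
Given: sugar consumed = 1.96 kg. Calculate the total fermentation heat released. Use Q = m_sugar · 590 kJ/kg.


Q = 1.96 · 590

1156.4000 kJ


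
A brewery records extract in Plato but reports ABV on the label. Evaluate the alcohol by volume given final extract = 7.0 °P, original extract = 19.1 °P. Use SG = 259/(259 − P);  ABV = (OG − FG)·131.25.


OG = 259/(259 − 19.1) = 1.0796
FG = 259/(259 − 7.0) = 1.0278
ABV = (1.0796 − 1.0278)·131.25

6.8038 % ABV


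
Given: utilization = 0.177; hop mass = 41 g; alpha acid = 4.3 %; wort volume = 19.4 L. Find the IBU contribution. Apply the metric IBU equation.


IBU = (α/100)·mass·U·1000 / V
IBU = (4.3/100)·41·0.177·1000 / 19.4

16.0851 IBU


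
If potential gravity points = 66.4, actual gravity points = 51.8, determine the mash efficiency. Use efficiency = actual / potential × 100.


efficiency = 51.8 / 66.4 × 100

78.0120 %


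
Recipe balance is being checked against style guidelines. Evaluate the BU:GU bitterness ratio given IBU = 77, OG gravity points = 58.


BU:GU = IBU / OG_points
BU:GU = 77 / 58

1.3276


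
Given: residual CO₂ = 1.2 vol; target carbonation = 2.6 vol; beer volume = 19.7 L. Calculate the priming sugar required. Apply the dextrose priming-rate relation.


sugar = (target − residual)·4.0·V
sugar = (2.6 − 1.2)·4.0·19.7

110.3200 g


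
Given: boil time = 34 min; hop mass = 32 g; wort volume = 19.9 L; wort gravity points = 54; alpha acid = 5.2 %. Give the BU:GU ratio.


U = 1.65·0.000125^(GP/1000)·(1−e^(−0.04t))/4.15;  IBU = (α/100)·m·U·1000/V;  BU:GU = IBU/GP
U = 1.65·0.000125^(54/1000)·(1−e^(−0.04·34))/4.15 = 0.1819
IBU = (5.2/100)·32·0.1819·1000/19.9 = 15.2109
BU:GU = 15.2109/54

0.2817


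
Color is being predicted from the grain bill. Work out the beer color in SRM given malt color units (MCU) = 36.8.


SRM = 1.4922 · MCU^0.6859
SRM = 1.4922 · 36.8^0.6859

17.6947 SRM


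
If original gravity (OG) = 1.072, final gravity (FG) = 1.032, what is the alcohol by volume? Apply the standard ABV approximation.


ABV = (OG − FG) · 131.25
ABV = (1.072 − 1.032) · 131.25

5.2500 % ABV


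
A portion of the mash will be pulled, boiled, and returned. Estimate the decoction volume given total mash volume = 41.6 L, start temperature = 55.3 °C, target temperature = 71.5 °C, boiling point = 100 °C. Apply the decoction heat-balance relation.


V_dec = V_total·(T_target − T_start)/(T_boil − T_start)
V_dec = 41.6·(71.5 − 55.3)/(100 − 55.3)

15.0765 L


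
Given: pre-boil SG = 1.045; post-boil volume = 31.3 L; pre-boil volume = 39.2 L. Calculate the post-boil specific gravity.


SG_post = 1 + (SG_pre − 1)·V_pre/V_post
pts_pre = (1.045 − 1)·1000 = 45.0000
pts_post = 45.0000·39.2/31.3 = 56.3578
SG_post = 1 + 56.3578/1000

1.0564


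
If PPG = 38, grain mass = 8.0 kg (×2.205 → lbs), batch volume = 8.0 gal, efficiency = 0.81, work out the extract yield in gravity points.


points = lbs × PPG × eff / vol
lbs = 8.0 × 2.205 = 17.6400
points = 17.6400 × 38 × 0.81 / 8.0

67.8699 points


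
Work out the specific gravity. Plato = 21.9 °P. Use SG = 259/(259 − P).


SG = 259/(259 − 21.9)

1.0924


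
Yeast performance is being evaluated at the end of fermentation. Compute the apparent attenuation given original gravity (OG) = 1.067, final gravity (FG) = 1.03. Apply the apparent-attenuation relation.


AA = (OG − FG)/(OG − 1) · 100
AA = (1.067 − 1.03)/(1.067 − 1) · 100

55.2239 %


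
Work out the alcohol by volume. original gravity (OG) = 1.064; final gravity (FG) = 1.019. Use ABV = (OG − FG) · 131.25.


ABV = (1.064 − 1.019) · 131.25

5.9063 % ABV


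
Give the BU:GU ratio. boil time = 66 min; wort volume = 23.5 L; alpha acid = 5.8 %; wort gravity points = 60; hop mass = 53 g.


U = 1.65·0.000125^(GP/1000)·(1−e^(−0.04t))/4.15;  IBU = (α/100)·m·U·1000/V;  BU:GU = IBU/GP
U = 1.65·0.000125^(60/1000)·(1−e^(−0.04·66))/4.15 = 0.2153
IBU = (5.8/100)·53·0.2153·1000/23.5 = 28.1665
BU:GU = 28.1665/60

0.4694


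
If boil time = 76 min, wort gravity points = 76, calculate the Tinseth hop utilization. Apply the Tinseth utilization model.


U = 1.65·0.000125^(GP/1000) · (1 − e^(−0.04·t))/4.15
bigness = 1.65·0.000125^(76/1000) = 0.8334
boil_factor = (1 − e^(−0.04·76))/4.15 = 0.2294
U = 0.8334 · 0.2294

0.1912


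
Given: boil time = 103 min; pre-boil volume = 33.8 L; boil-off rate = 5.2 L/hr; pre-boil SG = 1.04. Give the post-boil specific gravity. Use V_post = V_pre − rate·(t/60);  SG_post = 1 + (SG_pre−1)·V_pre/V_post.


V_post = 33.8 − 5.2·(103/60) = 24.8733
SG_post = 1 + (1.04 − 1)·33.8/24.8733

1.0544


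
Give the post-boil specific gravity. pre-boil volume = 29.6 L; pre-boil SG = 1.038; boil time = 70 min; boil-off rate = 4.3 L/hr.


V_post = V_pre − rate·(t/60);  SG_post = 1 + (SG_pre−1)·V_pre/V_post
V_post = 29.6 − 4.3·(70/60) = 24.5833
SG_post = 1 + (1.038 − 1)·29.6/24.5833

1.0458


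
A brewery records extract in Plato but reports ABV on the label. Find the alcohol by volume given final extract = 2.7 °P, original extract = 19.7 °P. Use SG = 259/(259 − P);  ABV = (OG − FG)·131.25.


OG = 259/(259 − 19.7) = 1.0823
FG = 259/(259 − 2.7) = 1.0105
ABV = (1.0823 − 1.0105)·131.25

9.4223 % ABV


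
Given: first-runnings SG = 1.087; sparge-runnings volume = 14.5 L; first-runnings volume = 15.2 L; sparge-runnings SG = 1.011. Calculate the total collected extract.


total = Σ (SG_i − 1)·1000·V_i
first = (1.087 − 1)·1000·15.2 = 1322.4000
sparge = (1.011 − 1)·1000·14.5 = 159.5000
total = 1322.4000 + 159.5000

1481.9000 gravity·L


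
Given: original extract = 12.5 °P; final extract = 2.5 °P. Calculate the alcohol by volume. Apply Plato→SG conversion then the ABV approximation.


SG = 259/(259 − P);  ABV = (OG − FG)·131.25
OG = 259/(259 − 12.5) = 1.0507
FG = 259/(259 − 2.5) = 1.0097
ABV = (1.0507 − 1.0097)·131.25

5.3764 % ABV


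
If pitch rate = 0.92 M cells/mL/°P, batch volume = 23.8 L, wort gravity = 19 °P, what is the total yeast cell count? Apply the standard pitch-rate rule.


cells (billions) = rate · V_L · °P
cells = 0.92 · 23.8 · 19

416.0240 billion cells


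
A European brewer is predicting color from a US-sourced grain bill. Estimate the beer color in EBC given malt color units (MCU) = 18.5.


SRM = 1.4922·MCU^0.6859;  EBC = SRM·1.97
SRM = 1.4922·18.5^0.6859 = 11.0403
EBC = 11.0403·1.97

21.7494 EBC


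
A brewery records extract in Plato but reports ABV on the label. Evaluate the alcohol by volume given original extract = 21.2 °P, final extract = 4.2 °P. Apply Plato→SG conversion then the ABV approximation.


SG = 259/(259 − P);  ABV = (OG − FG)·131.25
OG = 259/(259 − 21.2) = 1.0892
FG = 259/(259 − 4.2) = 1.0165
ABV = (1.0892 − 1.0165)·131.25

9.5375 % ABV


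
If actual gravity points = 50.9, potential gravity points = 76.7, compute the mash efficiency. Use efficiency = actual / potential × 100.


efficiency = 50.9 / 76.7 × 100

66.3625 %


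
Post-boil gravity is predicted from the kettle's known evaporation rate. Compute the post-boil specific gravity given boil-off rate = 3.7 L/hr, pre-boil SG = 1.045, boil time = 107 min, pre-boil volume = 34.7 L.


V_post = V_pre − rate·(t/60);  SG_post = 1 + (SG_pre−1)·V_pre/V_post
V_post = 34.7 − 3.7·(107/60) = 28.1017
SG_post = 1 + (1.045 − 1)·34.7/28.1017

1.0556


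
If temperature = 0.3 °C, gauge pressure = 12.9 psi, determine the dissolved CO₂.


vols = (P + 14.695)·(0.01821 + 0.09011·e^(−0.04·T))
vols = (12.9 + 14.695)·(0.01821 + 0.09011·e^(−0.04·0.3))

2.9594 volumes


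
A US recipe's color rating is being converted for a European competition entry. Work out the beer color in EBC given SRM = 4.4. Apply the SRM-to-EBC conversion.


EBC = SRM · 1.97
EBC = 4.4 · 1.97

8.6680 EBC


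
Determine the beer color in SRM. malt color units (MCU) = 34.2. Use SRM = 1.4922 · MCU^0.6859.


SRM = 1.4922 · 34.2^0.6859

16.8273 SRM


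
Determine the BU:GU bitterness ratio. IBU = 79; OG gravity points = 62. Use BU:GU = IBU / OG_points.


BU:GU = 79 / 62

1.2742


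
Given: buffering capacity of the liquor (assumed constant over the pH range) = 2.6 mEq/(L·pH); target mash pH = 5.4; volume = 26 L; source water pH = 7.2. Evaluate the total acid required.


acid = buffering capacity · (pH_source − pH_target) · V
acid = 2.6 · (7.2 − 5.4) · 26

121.6800 mEq


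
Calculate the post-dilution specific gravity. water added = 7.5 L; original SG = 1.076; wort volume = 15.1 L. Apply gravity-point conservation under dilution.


SG_new = 1 + (SG_old − 1)·V_old/(V_old + V_water)
pts = (1.076 − 1)·1000·15.1/(15.1 + 7.5) = 50.7788
SG_new = 1 + 50.7788/1000

1.0508


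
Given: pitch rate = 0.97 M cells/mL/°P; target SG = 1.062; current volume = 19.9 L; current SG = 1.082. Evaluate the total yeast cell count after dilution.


V_w = V·((SG_c−1)/(SG_t−1)−1);  °P = 259 − 259/SG_t;  cells = rate·(V+V_w)·°P
V_w = 19.9·((1.082−1)/(1.062−1)−1) = 6.4194
V_final = 19.9 + 6.4194 = 26.3194
°P = 259 − 259/1.062 = 15.1205
cells = 0.97·26.3194·15.1205

386.0236 billion cells


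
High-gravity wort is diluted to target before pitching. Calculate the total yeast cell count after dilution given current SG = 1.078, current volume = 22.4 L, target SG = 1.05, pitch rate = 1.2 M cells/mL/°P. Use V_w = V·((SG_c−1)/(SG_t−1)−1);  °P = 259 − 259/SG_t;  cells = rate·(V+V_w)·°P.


V_w = 22.4·((1.078−1)/(1.05−1)−1) = 12.5440
V_final = 22.4 + 12.5440 = 34.9440
°P = 259 − 259/1.05 = 12.3333
cells = 1.2·34.9440·12.3333

517.1712 billion cells


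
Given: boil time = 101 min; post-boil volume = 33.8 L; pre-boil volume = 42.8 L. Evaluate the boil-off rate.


rate = (V_pre − V_post) / (t_min/60)
rate = (42.8 − 33.8) / (101/60)

5.3465 L/hr


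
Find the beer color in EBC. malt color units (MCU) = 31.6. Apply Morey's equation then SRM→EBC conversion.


SRM = 1.4922·MCU^0.6859;  EBC = SRM·1.97
SRM = 1.4922·31.6^0.6859 = 15.9390
EBC = 15.9390·1.97

31.3999 EBC


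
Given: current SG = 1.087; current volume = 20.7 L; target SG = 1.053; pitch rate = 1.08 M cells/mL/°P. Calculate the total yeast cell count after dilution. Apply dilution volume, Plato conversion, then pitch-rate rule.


V_w = V·((SG_c−1)/(SG_t−1)−1);  °P = 259 − 259/SG_t;  cells = rate·(V+V_w)·°P
V_w = 20.7·((1.087−1)/(1.053−1)−1) = 13.2792
V_final = 20.7 + 13.2792 = 33.9792
°P = 259 − 259/1.053 = 13.0361
cells = 1.08·33.9792·13.0361

478.3929 billion cells


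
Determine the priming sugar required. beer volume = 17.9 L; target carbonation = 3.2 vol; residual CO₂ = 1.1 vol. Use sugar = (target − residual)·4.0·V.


sugar = (3.2 − 1.1)·4.0·17.9

150.3600 g


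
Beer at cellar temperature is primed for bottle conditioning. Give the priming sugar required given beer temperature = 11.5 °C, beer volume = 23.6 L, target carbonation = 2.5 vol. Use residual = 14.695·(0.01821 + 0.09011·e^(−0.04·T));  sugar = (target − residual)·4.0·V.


residual = 14.695·(0.01821 + 0.09011·e^(−0.04·11.5)) = 1.1035
sugar = (2.5 − 1.1035)·4.0·23.6

131.8277 g


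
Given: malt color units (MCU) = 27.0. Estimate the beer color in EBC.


SRM = 1.4922·MCU^0.6859;  EBC = SRM·1.97
SRM = 1.4922·27.0^0.6859 = 14.3087
EBC = 14.3087·1.97

28.1881 EBC


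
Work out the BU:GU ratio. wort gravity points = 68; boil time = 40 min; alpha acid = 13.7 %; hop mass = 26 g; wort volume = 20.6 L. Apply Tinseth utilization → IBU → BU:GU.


U = 1.65·0.000125^(GP/1000)·(1−e^(−0.04t))/4.15;  IBU = (α/100)·m·U·1000/V;  BU:GU = IBU/GP
U = 1.65·0.000125^(68/1000)·(1−e^(−0.04·40))/4.15 = 0.1722
IBU = (13.7/100)·26·0.1722·1000/20.6 = 29.7791
BU:GU = 29.7791/68

0.4379


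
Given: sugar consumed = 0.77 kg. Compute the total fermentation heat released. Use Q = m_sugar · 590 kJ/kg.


Q = 0.77 · 590

454.3000 kJ


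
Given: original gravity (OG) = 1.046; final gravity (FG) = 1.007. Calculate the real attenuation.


AA = (OG−FG)/(OG−1)·100;  RA = AA·0.8192
AA = (1.046 − 1.007)/(1.046 − 1)·100 = 84.7826
RA = 84.7826·0.8192

69.4539 %


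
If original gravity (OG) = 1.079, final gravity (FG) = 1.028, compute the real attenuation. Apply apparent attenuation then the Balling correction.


AA = (OG−FG)/(OG−1)·100;  RA = AA·0.8192
AA = (1.079 − 1.028)/(1.079 − 1)·100 = 64.5570
RA = 64.5570·0.8192

52.8851 %


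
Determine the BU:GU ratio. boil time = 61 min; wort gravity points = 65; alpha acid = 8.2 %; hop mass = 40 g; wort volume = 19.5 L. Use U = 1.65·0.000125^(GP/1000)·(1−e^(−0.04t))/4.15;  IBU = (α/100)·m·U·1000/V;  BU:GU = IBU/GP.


U = 1.65·0.000125^(65/1000)·(1−e^(−0.04·61))/4.15 = 0.2024
IBU = (8.2/100)·40·0.2024·1000/19.5 = 34.0383
BU:GU = 34.0383/65

0.5237


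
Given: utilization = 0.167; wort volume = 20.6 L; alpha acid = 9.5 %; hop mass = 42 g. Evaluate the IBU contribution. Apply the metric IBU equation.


IBU = (α/100)·mass·U·1000 / V
IBU = (9.5/100)·42·0.167·1000 / 20.6

32.3461 IBU


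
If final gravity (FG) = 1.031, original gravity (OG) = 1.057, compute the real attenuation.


AA = (OG−FG)/(OG−1)·100;  RA = AA·0.8192
AA = (1.057 − 1.031)/(1.057 − 1)·100 = 45.6140
RA = 45.6140·0.8192

37.3670 %


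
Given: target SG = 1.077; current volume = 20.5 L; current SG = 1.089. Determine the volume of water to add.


V_water = V·((SG_curr − 1)/(SG_target − 1) − 1)
V_water = 20.5·((1.089 − 1)/(1.077 − 1) − 1)

3.1948 L


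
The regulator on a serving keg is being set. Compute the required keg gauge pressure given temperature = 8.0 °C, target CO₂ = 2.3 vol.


psi = vols/(0.01821 + 0.09011·e^(−0.04·T)) − 14.695
psi = 2.3/(0.01821 + 0.09011·e^(−0.04·8.0)) − 14.695

12.8027 psi


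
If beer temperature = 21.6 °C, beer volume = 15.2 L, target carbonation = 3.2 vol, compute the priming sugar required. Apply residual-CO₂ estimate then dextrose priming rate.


residual = 14.695·(0.01821 + 0.09011·e^(−0.04·T));  sugar = (target − residual)·4.0·V
residual = 14.695·(0.01821 + 0.09011·e^(−0.04·21.6)) = 0.8257
sugar = (3.2 − 0.8257)·4.0·15.2

144.3577 g


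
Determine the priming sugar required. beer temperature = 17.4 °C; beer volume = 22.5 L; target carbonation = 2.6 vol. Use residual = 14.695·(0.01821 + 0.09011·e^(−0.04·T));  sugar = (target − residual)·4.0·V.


residual = 14.695·(0.01821 + 0.09011·e^(−0.04·17.4)) = 0.9278
sugar = (2.6 − 0.9278)·4.0·22.5

150.4986 g


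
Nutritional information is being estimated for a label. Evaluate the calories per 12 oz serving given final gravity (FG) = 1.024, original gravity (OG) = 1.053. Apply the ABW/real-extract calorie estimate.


ABW = (OG−FG)·131.25·0.79/FG;  °P = 259 − 259/SG (for OG→OE and FG→AE);  RE = 0.1808·OE + 0.8192·AE;  Cal = (6.9·ABW + 4·(RE−0.1))·FG·3.55
ABW = (1.053 − 1.024)·131.25·0.79/1.024 = 2.9365
OE = 259 − 259/1.053 = 13.0361 °P
AE = 259 − 259/1.024 = 6.0703 °P
RE = 0.1808·13.0361 + 0.8192·6.0703 = 7.3297 °P
Cal = (6.9·2.9365 + 4·(7.3297−0.1))·1.024·3.55

178.7809 kcal


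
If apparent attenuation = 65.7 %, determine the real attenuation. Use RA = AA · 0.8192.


RA = 65.7 · 0.8192

53.8214 %


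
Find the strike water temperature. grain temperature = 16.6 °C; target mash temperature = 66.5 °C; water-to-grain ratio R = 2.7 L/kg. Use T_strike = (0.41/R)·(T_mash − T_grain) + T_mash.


T_strike = (0.41/2.7)·(66.5 − 16.6) + 66.5

74.0774 °C


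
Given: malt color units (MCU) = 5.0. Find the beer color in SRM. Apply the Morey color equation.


SRM = 1.4922 · MCU^0.6859
SRM = 1.4922 · 5.0^0.6859

4.5004 SRM


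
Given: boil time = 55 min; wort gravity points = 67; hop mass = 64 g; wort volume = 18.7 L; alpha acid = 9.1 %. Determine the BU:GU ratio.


U = 1.65·0.000125^(GP/1000)·(1−e^(−0.04t))/4.15;  IBU = (α/100)·m·U·1000/V;  BU:GU = IBU/GP
U = 1.65·0.000125^(67/1000)·(1−e^(−0.04·55))/4.15 = 0.1936
IBU = (9.1/100)·64·0.1936·1000/18.7 = 60.2985
BU:GU = 60.2985/67

0.9000


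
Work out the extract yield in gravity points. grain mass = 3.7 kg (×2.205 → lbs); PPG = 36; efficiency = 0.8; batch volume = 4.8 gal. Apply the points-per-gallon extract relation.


points = lbs × PPG × eff / vol
lbs = 3.7 × 2.205 = 8.1585
points = 8.1585 × 36 × 0.8 / 4.8

48.9510 points


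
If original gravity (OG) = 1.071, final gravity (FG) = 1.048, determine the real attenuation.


AA = (OG−FG)/(OG−1)·100;  RA = AA·0.8192
AA = (1.071 − 1.048)/(1.071 − 1)·100 = 32.3944
RA = 32.3944·0.8192

26.5375 %


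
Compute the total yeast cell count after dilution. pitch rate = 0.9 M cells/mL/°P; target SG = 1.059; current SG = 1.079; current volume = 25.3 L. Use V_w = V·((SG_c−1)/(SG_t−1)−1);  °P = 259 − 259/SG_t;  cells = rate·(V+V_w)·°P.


V_w = 25.3·((1.079−1)/(1.059−1)−1) = 8.5763
V_final = 25.3 + 8.5763 = 33.8763
°P = 259 − 259/1.059 = 14.4297
cells = 0.9·33.8763·14.4297

439.9405 billion cells


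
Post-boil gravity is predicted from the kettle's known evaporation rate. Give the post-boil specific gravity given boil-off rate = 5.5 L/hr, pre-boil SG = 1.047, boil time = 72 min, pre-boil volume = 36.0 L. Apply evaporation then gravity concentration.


V_post = V_pre − rate·(t/60);  SG_post = 1 + (SG_pre−1)·V_pre/V_post
V_post = 36.0 − 5.5·(72/60) = 29.4000
SG_post = 1 + (1.047 − 1)·36.0/29.4000

1.0576


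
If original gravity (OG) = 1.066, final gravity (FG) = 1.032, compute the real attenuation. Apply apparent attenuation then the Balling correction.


AA = (OG−FG)/(OG−1)·100;  RA = AA·0.8192
AA = (1.066 − 1.032)/(1.066 − 1)·100 = 51.5152
RA = 51.5152·0.8192

42.2012 %
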